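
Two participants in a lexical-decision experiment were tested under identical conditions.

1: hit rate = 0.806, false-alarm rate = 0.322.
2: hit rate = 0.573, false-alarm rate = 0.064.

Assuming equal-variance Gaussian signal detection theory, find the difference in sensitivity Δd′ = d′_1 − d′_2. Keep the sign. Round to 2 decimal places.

Δd′ = -0.38

1: z(0.806) = 0.863, z(0.322) = -0.462, d' = 1.325
2: z(0.573) = 0.184, z(0.064) = -1.522, d' = 1.706
Δd' = d'_1 − d'_2 = 1.325 − 1.706 = -0.381
2 has the higher sensitivity.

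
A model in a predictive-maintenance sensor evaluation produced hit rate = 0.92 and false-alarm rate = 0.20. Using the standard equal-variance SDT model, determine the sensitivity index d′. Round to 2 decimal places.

z(0.92) = 1.405, z(0.20) = -0.842
d' = z(H) − z(FA) = 1.405 − (-0.842) = 2.247

d′ = 2.25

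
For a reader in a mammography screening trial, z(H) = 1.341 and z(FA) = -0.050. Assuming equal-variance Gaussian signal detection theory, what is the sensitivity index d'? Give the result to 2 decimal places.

d' = z(H) − z(FA) = 1.341 − (-0.050) = 1.391

d' = 1.39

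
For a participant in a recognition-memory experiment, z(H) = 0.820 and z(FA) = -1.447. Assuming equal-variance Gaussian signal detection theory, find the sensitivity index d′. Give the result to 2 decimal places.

d' = z(H) − z(FA) = 0.820 − (-1.447) = 2.267

d′ = 2.27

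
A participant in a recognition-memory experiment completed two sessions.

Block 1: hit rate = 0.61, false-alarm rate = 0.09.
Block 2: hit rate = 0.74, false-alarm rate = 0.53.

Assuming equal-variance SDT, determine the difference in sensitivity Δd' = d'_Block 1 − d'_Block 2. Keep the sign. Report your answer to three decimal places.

Δd' = 1.052

Block 1: z(0.61) = 0.2793, z(0.09) = -1.3408, d' = 1.6201
Block 2: z(0.74) = 0.6433, z(0.53) = 0.0753, d' = 0.5680
Δd' = d'_Block 1 − d'_Block 2 = 1.6201 − 0.5680 = 1.0521
Block 1 has the higher sensitivity.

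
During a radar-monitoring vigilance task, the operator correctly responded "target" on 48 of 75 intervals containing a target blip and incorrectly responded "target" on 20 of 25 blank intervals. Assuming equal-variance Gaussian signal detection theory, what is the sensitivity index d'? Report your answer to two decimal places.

H = 48/75 = 0.6400
FA = 20/25 = 0.8000
z(0.6400) = 0.3585, z(0.8000) = 0.8416
d' = z(H) − z(FA) = 0.3585 − 0.8416 = -0.4831

d' = -0.48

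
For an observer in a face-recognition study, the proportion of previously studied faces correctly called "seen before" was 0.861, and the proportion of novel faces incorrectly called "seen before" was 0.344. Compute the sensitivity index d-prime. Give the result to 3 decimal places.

d-prime = 1.486

z(H) = z(0.861) = 1.0848
z(FA) = z(0.344) = -0.4016
d' = z(H) − z(FA) = 1.0848 − (-0.4016) = 1.4864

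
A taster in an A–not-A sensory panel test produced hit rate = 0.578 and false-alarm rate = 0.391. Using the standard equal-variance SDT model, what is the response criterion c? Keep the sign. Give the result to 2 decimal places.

c = 0.04

z(H) = z(0.578) = 0.1968
z(FA) = z(0.391) = -0.2767
c = −½·[z(H) + z(FA)] = −0.5 × (0.1968 + (-0.2767)) = 0.03995
c > 0: the taster has a conservative response bias.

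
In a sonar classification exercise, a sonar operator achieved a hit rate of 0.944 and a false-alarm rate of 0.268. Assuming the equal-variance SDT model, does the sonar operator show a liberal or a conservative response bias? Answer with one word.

z(H) = 1.589, z(FA) = -0.619
c = −½·(z(H) + z(FA)) = -0.485
c < 0 → liberal criterion (biased toward responding “yes”).

liberal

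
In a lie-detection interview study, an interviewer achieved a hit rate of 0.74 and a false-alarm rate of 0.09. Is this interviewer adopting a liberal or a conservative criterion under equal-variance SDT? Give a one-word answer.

conservative

z(H) = 0.643, z(FA) = -1.341
c = −½·(z(H) + z(FA)) = 0.349
c > 0 → conservative criterion (biased toward responding “no”).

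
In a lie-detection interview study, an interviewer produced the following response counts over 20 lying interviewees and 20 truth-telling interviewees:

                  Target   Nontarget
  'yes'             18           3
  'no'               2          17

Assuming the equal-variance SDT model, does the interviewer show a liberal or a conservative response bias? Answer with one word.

liberal

z(H) = 1.282, z(FA) = -1.036
c = −½·(z(H) + z(FA)) = -0.123
c < 0 → liberal criterion (biased toward responding “yes”).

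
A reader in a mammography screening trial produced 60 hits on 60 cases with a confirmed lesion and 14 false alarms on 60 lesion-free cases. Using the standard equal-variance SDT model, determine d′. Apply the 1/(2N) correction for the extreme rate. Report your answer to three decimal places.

The hit rate is 60/60 = 1, so apply the 1/(2N) correction: H → 1 − 1/(2·60) = 0.99167.
z(H) = z(0.99167) = 2.3941
z(FA) = z(0.23333) = -0.7279
d' = 2.3941 − (-0.7279) = 3.1220

d′ = 3.122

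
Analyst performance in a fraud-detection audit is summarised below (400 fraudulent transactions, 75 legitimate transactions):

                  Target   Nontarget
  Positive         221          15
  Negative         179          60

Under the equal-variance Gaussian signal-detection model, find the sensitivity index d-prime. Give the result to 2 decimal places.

H = 221/400 = 0.5525
FA = 15/75 = 0.2000
z(H) = z(0.5525) = 0.1320
z(FA) = z(0.2000) = -0.8416
d' = z(H) − z(FA) = 0.1320 − (-0.8416) = 0.9736

d-prime = 0.97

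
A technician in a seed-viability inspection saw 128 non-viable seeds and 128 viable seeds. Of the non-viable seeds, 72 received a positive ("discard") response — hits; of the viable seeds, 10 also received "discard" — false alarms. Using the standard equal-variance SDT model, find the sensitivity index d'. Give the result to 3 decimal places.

H = 72/128 = 0.5625
FA = 10/128 = 0.0781
Φ⁻¹(H) = Φ⁻¹(0.5625) = 0.1573
Φ⁻¹(FA) = Φ⁻¹(0.0781) = -1.4180
d' = z(H) − z(FA) = 0.1573 − (-1.4180) = 1.5753

d' = 1.575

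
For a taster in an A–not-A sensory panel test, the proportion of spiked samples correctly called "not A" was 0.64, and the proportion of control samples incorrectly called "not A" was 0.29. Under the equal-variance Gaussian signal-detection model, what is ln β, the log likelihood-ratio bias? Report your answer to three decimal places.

z(0.64) = 0.3585, z(0.29) = -0.5534
ln β = −½·[z(H)² − z(FA)²] = −0.5 × (0.1285 − 0.3063) = 0.0889

ln β = 0.089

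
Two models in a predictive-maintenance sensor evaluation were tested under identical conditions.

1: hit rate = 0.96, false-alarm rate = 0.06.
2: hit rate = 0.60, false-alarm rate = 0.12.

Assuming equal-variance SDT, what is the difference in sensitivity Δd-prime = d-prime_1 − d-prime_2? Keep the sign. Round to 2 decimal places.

Δd-prime = 1.88

1: z(0.96) = 1.751, z(0.06) = -1.555, d' = 3.306
2: z(0.60) = 0.253, z(0.12) = -1.175, d' = 1.428
Δd' = d'_1 − d'_2 = 3.306 − 1.428 = 1.878
1 has the higher sensitivity.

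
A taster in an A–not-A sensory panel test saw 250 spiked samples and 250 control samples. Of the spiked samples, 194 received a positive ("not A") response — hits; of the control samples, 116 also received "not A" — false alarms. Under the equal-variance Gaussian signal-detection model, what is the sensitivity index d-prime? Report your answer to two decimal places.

d-prime = 0.85

H = 194/250 = 0.7760
FA = 116/250 = 0.4640
Φ⁻¹(H) = Φ⁻¹(0.7760) = 0.759
Φ⁻¹(FA) = Φ⁻¹(0.4640) = -0.090
d' = z(H) − z(FA) = 0.759 − (-0.090) = 0.849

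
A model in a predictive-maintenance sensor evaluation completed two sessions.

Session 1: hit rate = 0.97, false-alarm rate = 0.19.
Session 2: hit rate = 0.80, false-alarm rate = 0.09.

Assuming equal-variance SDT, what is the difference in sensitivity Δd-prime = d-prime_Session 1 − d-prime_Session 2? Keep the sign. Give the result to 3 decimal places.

Session 1: z(0.97) = 1.8808, z(0.19) = -0.8779, d' = 2.7587
Session 2: z(0.80) = 0.8416, z(0.09) = -1.3408, d' = 2.1824
Δd' = d'_Session 1 − d'_Session 2 = 2.7587 − 2.1824 = 0.5763
Session 1 has the higher sensitivity.

Δd-prime = 0.576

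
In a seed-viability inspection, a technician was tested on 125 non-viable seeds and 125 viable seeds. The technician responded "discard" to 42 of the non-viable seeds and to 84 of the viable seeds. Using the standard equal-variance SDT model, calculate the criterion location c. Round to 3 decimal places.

H = 42/125 = 0.3360
FA = 84/125 = 0.6720
z(H) = -0.4234
z(FA) = 0.4454
c = −½·[z(H) + z(FA)] = −0.5 × (-0.4234 + 0.4454) = -0.0110
c < 0: the technician has a liberal response bias.

c = -0.011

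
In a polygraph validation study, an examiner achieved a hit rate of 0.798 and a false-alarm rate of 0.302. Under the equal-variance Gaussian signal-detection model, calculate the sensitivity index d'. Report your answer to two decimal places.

d' = 1.35

z(0.798) = 0.834, z(0.302) = -0.519
d' = z(H) − z(FA) = 0.834 − (-0.519) = 1.353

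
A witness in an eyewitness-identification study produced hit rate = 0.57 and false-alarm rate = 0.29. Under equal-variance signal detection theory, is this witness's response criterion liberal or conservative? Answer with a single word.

z(H) = 0.176, z(FA) = -0.553
c = −½·(z(H) + z(FA)) = 0.1885
c > 0 → conservative criterion (biased toward responding “no”).

conservative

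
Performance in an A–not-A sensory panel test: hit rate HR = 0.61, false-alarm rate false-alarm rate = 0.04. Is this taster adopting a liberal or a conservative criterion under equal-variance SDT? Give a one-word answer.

conservative

z(H) = 0.279, z(FA) = -1.751
c = −½·(z(H) + z(FA)) = 0.736
c > 0 → conservative criterion (biased toward responding “no”).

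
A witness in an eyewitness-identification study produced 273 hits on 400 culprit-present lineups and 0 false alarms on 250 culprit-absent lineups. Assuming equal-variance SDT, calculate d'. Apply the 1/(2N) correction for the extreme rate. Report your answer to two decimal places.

d' = 3.35

The false-alarm rate is 0/250 = 0, so apply the 1/(2N) correction: FA → 1/(2·250) = 0.00200.
z(H) = z(0.68250) = 0.475
z(FA) = z(0.00200) = -2.878
d' = 0.475 − (-2.878) = 3.353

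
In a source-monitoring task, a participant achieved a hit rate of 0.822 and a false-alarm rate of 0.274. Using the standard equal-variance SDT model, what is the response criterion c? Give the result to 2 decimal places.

z(0.822) = 0.923, z(0.274) = -0.601
c = −½·[z(H) + z(FA)] = −0.5 × (0.923 + (-0.601)) = -0.161
c < 0: the participant has a liberal response bias.

c = -0.16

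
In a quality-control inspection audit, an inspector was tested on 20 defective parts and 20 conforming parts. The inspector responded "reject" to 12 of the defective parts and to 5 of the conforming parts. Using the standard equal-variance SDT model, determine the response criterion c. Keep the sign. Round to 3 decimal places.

H = 12/20 = 0.6000
FA = 5/20 = 0.2500
z(H) = z(0.6000) = 0.2533
z(FA) = z(0.2500) = -0.6745
c = −½·[z(H) + z(FA)] = −0.5 × (0.2533 + (-0.6745)) = 0.2106

c = 0.211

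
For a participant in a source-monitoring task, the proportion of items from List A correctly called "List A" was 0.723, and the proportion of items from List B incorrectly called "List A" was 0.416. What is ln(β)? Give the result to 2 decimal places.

ln β = -0.15

z(H) = z(0.723) = 0.592
z(FA) = z(0.416) = -0.212
ln β = −½·[z(H)² − z(FA)²] = −0.5 × (0.350 − 0.045) = -0.1525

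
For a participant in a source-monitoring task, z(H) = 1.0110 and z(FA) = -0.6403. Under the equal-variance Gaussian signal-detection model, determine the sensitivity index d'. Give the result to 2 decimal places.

d' = z(H) − z(FA) = 1.0110 − (-0.6403) = 1.6513

d' = 1.65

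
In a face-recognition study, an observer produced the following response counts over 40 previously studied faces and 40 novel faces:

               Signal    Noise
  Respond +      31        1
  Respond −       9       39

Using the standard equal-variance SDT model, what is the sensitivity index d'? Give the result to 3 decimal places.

H = 31/40 = 0.7750
FA = 1/40 = 0.0250
z(H) = z(0.7750) = 0.7554
z(FA) = z(0.0250) = -1.9600
d' = z(H) − z(FA) = 0.7554 − (-1.9600) = 2.7154

d' = 2.715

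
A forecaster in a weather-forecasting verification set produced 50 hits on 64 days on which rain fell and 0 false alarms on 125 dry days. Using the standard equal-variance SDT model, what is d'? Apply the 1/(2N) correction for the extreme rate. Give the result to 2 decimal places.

d' = 3.43

The false-alarm rate is 0/125 = 0, so apply the 1/(2N) correction: FA → 1/(2·125) = 0.00400.
z(H) = z(0.78125) = 0.776
z(FA) = z(0.00400) = -2.652
d' = 0.776 − (-2.652) = 3.428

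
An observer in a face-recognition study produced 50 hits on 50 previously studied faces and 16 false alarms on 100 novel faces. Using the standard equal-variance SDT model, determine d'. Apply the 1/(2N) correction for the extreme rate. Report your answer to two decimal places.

The hit rate is 50/50 = 1, so apply the 1/(2N) correction: H → 1 − 1/(2·50) = 0.99000.
z(H) = z(0.99000) = 2.326
z(FA) = z(0.16000) = -0.994
d' = 2.326 − (-0.994) = 3.320

d' = 3.32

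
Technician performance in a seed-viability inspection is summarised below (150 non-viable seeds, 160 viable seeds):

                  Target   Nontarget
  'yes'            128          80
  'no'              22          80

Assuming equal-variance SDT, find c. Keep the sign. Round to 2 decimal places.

H = 128/150 = 0.8533
FA = 80/160 = 0.5000
z(0.8533) = 1.051, z(0.5000) = 0.000
c = −½·[z(H) + z(FA)] = −0.5 × (1.051 + 0.000) = -0.5255

c = -0.53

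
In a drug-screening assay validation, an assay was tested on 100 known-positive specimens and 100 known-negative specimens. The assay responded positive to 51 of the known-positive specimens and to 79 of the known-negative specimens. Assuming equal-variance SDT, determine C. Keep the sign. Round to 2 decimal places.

H = 51/100 = 0.5100
FA = 79/100 = 0.7900
z(H) = 0.025
z(FA) = 0.806
c = −½·[z(H) + z(FA)] = −0.5 × (0.025 + 0.806) = -0.4155

C = -0.42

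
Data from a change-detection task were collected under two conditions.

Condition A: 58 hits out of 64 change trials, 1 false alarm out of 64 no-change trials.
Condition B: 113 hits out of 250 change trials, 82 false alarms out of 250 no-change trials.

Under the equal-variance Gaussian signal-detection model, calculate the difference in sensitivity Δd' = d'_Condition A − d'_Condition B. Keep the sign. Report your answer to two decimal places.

Δd' = 3.15

Condition A: z(0.9062) = 1.318, z(0.0156) = -2.155, d' = 3.473
Condition B: z(0.4520) = -0.121, z(0.3280) = -0.445, d' = 0.324
Δd' = d'_Condition A − d'_Condition B = 3.473 − 0.324 = 3.149
Condition A has the higher sensitivity.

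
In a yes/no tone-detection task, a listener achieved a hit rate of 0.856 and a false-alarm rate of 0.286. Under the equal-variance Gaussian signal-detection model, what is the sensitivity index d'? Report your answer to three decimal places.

z(H) = z(0.856) = 1.0625
z(FA) = z(0.286) = -0.5651
d' = z(H) − z(FA) = 1.0625 − (-0.5651) = 1.6276

d' = 1.628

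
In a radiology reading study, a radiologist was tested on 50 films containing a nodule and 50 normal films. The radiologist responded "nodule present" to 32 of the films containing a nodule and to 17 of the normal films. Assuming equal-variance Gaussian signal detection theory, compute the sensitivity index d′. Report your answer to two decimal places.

H = 32/50 = 0.6400
FA = 17/50 = 0.3400
Φ⁻¹(0.6400) = 0.3585, Φ⁻¹(0.3400) = -0.4125
d' = z(H) − z(FA) = 0.3585 − (-0.4125) = 0.7710

d′ = 0.77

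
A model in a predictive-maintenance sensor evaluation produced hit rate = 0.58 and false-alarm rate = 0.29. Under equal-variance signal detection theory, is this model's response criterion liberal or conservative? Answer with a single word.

z(H) = 0.202, z(FA) = -0.553
c = −½·(z(H) + z(FA)) = 0.1755
c > 0 → conservative criterion (biased toward responding “no”).

conservative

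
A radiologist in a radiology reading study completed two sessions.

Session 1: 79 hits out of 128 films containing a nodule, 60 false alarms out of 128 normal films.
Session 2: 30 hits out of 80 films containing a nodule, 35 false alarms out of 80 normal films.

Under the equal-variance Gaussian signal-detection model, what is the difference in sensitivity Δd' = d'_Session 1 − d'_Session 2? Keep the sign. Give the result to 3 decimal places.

Δd' = 0.538

Session 1: z(0.6172) = 0.2981, z(0.4688) = -0.0783, d' = 0.3764
Session 2: z(0.3750) = -0.3186, z(0.4375) = -0.1573, d' = -0.1613
Δd' = d'_Session 1 − d'_Session 2 = 0.3764 − (-0.1613) = 0.5377
Session 1 has the higher sensitivity.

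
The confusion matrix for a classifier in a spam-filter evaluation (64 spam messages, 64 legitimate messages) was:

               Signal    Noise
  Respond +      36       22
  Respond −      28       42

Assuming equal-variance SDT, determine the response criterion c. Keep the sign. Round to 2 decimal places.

c = 0.12

H = 36/64 = 0.5625
FA = 22/64 = 0.3438
z(0.5625) = 0.157, z(0.3438) = -0.402
c = −½·[z(H) + z(FA)] = −0.5 × (0.157 + (-0.402)) = 0.1225
c > 0: the classifier has a conservative response bias.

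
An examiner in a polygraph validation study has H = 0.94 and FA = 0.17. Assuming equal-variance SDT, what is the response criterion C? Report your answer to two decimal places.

C = -0.30

z(H) = 1.5548
z(FA) = -0.9542
c = −½·[z(H) + z(FA)] = −0.5 × (1.5548 + (-0.9542)) = -0.3003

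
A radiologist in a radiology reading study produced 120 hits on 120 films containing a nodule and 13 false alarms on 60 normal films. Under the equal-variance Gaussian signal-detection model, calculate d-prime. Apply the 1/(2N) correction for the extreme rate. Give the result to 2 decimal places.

The hit rate is 120/120 = 1, so apply the 1/(2N) correction: H → 1 − 1/(2·120) = 0.99583.
z(H) = z(0.99583) = 2.638
z(FA) = z(0.21667) = -0.783
d' = 2.638 − (-0.783) = 3.421

d-prime = 3.42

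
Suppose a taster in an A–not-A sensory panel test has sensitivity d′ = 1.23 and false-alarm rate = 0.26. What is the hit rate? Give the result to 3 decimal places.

z(false-alarm rate) = z(0.26) = -0.6433
z(H) = z(FA) + d' = -0.6433 + 1.23 = 0.5867
hit rate = Φ(0.5867) = 0.7213

hit rate = 0.721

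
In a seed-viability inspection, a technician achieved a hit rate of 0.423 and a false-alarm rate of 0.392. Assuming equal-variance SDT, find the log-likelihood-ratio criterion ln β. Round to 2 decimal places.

z(H) = z(0.423) = -0.194
z(FA) = z(0.392) = -0.274
ln β = −½·[z(H)² − z(FA)²] = −0.5 × (0.038 − 0.075) = 0.0185

ln β = 0.02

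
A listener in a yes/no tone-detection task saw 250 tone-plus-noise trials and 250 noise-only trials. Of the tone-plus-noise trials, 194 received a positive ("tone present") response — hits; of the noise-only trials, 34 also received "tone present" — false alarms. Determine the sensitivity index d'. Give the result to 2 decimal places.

H = 194/250 = 0.7760
FA = 34/250 = 0.1360
z(H) = z(0.7760) = 0.759
z(FA) = z(0.1360) = -1.098
d' = z(H) − z(FA) = 0.759 − (-1.098) = 1.857

d' = 1.86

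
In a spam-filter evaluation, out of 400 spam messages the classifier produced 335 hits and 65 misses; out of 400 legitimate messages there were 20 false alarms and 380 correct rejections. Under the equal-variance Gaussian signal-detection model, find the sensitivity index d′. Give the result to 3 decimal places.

d′ = 2.629

H = 335/400 = 0.8375
FA = 20/400 = 0.0500
Φ⁻¹(H) = Φ⁻¹(0.8375) = 0.9842
Φ⁻¹(FA) = Φ⁻¹(0.0500) = -1.6449
d' = z(H) − z(FA) = 0.9842 − (-1.6449) = 2.6291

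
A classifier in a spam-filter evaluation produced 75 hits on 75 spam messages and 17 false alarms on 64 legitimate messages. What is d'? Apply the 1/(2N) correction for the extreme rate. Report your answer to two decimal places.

d' = 3.10

The hit rate is 75/75 = 1, so apply the 1/(2N) correction: H → 1 − 1/(2·75) = 0.99333.
z(H) = z(0.99333) = 2.475
z(FA) = z(0.26562) = -0.626
d' = 2.475 − (-0.626) = 3.101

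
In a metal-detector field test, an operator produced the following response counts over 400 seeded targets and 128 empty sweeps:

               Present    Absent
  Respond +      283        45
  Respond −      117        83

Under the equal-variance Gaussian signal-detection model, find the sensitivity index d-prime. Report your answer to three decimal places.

H = 283/400 = 0.7075
FA = 45/128 = 0.3516
z(H) = z(0.7075) = 0.5461
z(FA) = z(0.3516) = -0.3810
d' = z(H) − z(FA) = 0.5461 − (-0.3810) = 0.9271

d-prime = 0.927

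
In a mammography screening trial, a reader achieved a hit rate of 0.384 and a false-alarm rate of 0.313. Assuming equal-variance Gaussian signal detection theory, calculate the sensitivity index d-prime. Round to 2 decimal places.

z(H) = -0.2950
z(FA) = -0.4874
d' = z(H) − z(FA) = -0.2950 − (-0.4874) = 0.1924

d-prime = 0.19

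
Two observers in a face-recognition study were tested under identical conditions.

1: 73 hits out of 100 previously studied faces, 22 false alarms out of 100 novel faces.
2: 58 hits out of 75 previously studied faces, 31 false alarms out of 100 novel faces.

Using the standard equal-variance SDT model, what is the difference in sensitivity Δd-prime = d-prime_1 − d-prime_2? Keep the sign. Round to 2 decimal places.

Δd-prime = 0.14

1: z(0.7300) = 0.613, z(0.2200) = -0.772, d' = 1.385
2: z(0.7733) = 0.750, z(0.3100) = -0.496, d' = 1.246
Δd' = d'_1 − d'_2 = 1.385 − 1.246 = 0.139
1 has the higher sensitivity.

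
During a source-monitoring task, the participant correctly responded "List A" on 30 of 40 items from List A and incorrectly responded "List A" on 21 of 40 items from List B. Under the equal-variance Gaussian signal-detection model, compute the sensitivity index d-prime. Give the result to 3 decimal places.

d-prime = 0.612

H = 30/40 = 0.7500
FA = 21/40 = 0.5250
z(0.7500) = 0.6745, z(0.5250) = 0.0627
d' = z(H) − z(FA) = 0.6745 − 0.0627 = 0.6118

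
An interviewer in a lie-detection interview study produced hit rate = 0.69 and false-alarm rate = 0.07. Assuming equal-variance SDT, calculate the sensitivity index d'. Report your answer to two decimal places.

d' = 1.97

z(H) = z(0.69) = 0.4959
z(FA) = z(0.07) = -1.4758
d' = z(H) − z(FA) = 0.4959 − (-1.4758) = 1.9717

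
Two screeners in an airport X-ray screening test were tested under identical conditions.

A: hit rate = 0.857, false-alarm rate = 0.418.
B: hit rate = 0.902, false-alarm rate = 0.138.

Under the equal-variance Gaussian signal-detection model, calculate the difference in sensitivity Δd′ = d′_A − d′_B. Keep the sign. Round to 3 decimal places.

Δd′ = -1.108

A: z(0.857) = 1.0669, z(0.418) = -0.2070, d' = 1.2739
B: z(0.902) = 1.2930, z(0.138) = -1.0893, d' = 2.3823
Δd' = d'_A − d'_B = 1.2739 − 2.3823 = -1.1084
B has the higher sensitivity.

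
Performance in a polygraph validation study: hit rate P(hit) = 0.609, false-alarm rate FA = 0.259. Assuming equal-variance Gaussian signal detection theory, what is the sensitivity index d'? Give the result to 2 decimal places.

d' = 0.92

z(H) = z(0.609) = 0.277
z(FA) = z(0.259) = -0.646
d' = z(H) − z(FA) = 0.277 − (-0.646) = 0.923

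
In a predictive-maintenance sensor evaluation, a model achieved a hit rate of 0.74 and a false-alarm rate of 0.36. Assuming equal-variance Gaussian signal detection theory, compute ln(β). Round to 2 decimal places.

ln β = -0.14

Φ⁻¹(H) = 0.643
Φ⁻¹(FA) = -0.358
ln β = −½·[z(H)² − z(FA)²] = −0.5 × (0.413 − 0.128) = -0.1425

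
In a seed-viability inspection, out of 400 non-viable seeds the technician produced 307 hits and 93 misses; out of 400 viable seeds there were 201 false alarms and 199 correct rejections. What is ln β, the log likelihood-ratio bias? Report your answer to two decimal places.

ln β = -0.27

H = 307/400 = 0.7675
FA = 201/400 = 0.5025
Φ⁻¹(H) = 0.731
Φ⁻¹(FA) = 0.006
ln β = −½·[z(H)² − z(FA)²] = −0.5 × (0.534 − 0.000) = -0.267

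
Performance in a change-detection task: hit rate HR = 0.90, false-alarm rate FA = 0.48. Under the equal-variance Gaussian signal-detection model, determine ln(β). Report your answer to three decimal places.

ln β = -0.820

z(H) = z(0.90) = 1.2816
z(FA) = z(0.48) = -0.0502
ln β = −½·[z(H)² − z(FA)²] = −0.5 × (1.6425 − 0.0025) = -0.8200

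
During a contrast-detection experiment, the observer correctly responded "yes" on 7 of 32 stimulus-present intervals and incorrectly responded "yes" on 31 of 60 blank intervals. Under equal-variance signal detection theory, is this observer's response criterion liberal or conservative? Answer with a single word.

conservative

z(H) = -0.776, z(FA) = 0.042
c = −½·(z(H) + z(FA)) = 0.367
c > 0 → conservative criterion (biased toward responding “no”).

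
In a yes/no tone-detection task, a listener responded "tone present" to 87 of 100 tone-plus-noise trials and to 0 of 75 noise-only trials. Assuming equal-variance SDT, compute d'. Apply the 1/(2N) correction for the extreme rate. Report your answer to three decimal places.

The false-alarm rate is 0/75 = 0, so apply the 1/(2N) correction: FA → 1/(2·75) = 0.00667.
z(H) = z(0.87000) = 1.1264
z(FA) = z(0.00667) = -2.4746
d' = 1.1264 − (-2.4746) = 3.6010

d' = 3.601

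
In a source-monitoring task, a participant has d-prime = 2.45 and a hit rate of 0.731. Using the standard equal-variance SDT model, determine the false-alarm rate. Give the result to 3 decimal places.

z(hit rate) = z(0.731) = 0.6158
z(FA) = z(H) − d' = 0.6158 − 2.45 = -1.8342
false-alarm rate = Φ(-1.8342) = 0.0333

false-alarm rate = 0.033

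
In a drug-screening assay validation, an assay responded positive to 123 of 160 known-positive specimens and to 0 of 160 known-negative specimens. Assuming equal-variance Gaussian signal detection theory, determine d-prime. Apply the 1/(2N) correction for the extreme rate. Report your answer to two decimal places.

The false-alarm rate is 0/160 = 0, so apply the 1/(2N) correction: FA → 1/(2·160) = 0.00313.
z(H) = z(0.76875) = 0.735
z(FA) = z(0.00313) = -2.734
d' = 0.735 − (-2.734) = 3.469

d-prime = 3.47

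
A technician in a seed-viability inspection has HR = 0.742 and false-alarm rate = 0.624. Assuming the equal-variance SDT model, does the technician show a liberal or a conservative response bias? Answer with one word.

liberal

z(H) = 0.650, z(FA) = 0.316
c = −½·(z(H) + z(FA)) = -0.483
c < 0 → liberal criterion (biased toward responding “yes”).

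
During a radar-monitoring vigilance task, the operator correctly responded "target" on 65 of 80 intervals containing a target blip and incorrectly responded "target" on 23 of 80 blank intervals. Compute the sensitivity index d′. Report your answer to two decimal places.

H = 65/80 = 0.8125
FA = 23/80 = 0.2875
z(H) = 0.8871
z(FA) = -0.5607
d' = z(H) − z(FA) = 0.8871 − (-0.5607) = 1.4478

d′ = 1.45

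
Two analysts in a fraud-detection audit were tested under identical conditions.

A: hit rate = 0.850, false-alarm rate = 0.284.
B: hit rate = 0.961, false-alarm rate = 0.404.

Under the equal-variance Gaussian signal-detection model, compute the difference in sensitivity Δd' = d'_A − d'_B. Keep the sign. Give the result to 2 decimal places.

A: z(0.850) = 1.036, z(0.284) = -0.571, d' = 1.607
B: z(0.961) = 1.762, z(0.404) = -0.243, d' = 2.005
Δd' = d'_A − d'_B = 1.607 − 2.005 = -0.398
B has the higher sensitivity.

Δd' = -0.40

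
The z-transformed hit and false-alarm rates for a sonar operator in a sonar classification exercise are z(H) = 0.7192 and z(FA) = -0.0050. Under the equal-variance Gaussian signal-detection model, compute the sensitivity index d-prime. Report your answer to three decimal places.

d-prime = 0.724

d' = z(H) − z(FA) = 0.7192 − (-0.0050) = 0.7242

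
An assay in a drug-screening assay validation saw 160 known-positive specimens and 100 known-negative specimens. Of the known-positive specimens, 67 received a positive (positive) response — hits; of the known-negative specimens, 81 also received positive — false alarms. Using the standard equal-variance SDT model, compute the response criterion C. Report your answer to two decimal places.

H = 67/160 = 0.4188
FA = 81/100 = 0.8100
z(0.4188) = -0.205, z(0.8100) = 0.878
c = −½·[z(H) + z(FA)] = −0.5 × (-0.205 + 0.878) = -0.3365

C = -0.34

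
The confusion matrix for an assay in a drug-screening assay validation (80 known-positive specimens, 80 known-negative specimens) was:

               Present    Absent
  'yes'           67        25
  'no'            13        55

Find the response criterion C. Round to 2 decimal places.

H = 67/80 = 0.8375
FA = 25/80 = 0.3125
Φ⁻¹(H) = 0.984
Φ⁻¹(FA) = -0.489
c = −½·[z(H) + z(FA)] = −0.5 × (0.984 + (-0.489)) = -0.2475

C = -0.25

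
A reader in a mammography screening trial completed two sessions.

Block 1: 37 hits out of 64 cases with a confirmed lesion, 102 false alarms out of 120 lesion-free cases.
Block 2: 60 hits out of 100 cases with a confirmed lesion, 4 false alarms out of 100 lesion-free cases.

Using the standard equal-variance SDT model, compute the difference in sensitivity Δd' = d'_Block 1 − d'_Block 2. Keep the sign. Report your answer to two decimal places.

Block 1: z(0.5781) = 0.197, z(0.8500) = 1.036, d' = -0.839
Block 2: z(0.6000) = 0.253, z(0.0400) = -1.751, d' = 2.004
Δd' = d'_Block 1 − d'_Block 2 = -0.839 − 2.004 = -2.843
Block 2 has the higher sensitivity.

Δd' = -2.84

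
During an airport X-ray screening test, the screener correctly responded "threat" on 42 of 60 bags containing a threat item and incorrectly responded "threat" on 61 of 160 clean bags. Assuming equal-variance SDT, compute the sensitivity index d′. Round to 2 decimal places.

H = 42/60 = 0.7000
FA = 61/160 = 0.3812
z(H) = 0.524
z(FA) = -0.302
d' = z(H) − z(FA) = 0.524 − (-0.302) = 0.826

d′ = 0.83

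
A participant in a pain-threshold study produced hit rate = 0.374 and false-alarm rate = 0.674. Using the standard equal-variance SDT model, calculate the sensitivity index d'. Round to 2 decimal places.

d' = -0.77

z(H) = z(0.374) = -0.3213
z(FA) = z(0.674) = 0.4510
d' = z(H) − z(FA) = -0.3213 − 0.4510 = -0.7723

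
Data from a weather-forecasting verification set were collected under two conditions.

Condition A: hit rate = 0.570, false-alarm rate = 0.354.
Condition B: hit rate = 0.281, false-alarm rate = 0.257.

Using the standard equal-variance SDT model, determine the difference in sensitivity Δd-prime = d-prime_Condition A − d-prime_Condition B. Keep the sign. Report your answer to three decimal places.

Δd-prime = 0.478

Condition A: z(0.570) = 0.1764, z(0.354) = -0.3745, d' = 0.5509
Condition B: z(0.281) = -0.5799, z(0.257) = -0.6526, d' = 0.0727
Δd' = d'_Condition A − d'_Condition B = 0.5509 − 0.0727 = 0.4782
Condition A has the higher sensitivity.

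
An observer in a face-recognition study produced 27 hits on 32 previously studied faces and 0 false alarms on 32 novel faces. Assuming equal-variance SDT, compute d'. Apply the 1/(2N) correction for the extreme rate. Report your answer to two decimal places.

The false-alarm rate is 0/32 = 0, so apply the 1/(2N) correction: FA → 1/(2·32) = 0.01562.
z(H) = z(0.84375) = 1.010
z(FA) = z(0.01562) = -2.154
d' = 1.010 − (-2.154) = 3.164

d' = 3.16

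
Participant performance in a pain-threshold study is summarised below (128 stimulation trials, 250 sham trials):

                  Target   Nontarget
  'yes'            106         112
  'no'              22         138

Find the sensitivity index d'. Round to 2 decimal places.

H = 106/128 = 0.8281
FA = 112/250 = 0.4480
z(H) = 0.9467
z(FA) = -0.1307
d' = z(H) − z(FA) = 0.9467 − (-0.1307) = 1.0774

d' = 1.08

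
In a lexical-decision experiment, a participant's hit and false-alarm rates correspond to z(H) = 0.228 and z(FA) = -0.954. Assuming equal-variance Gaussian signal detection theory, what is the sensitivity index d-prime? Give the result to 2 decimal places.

d-prime = 1.18

d' = z(H) − z(FA) = 0.228 − (-0.954) = 1.182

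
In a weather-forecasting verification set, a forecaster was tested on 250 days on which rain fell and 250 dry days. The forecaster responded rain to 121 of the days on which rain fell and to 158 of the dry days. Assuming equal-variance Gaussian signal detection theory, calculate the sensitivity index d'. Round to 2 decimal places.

H = 121/250 = 0.4840
FA = 158/250 = 0.6320
z(H) = -0.0401
z(FA) = 0.3372
d' = z(H) − z(FA) = -0.0401 − 0.3372 = -0.3773

d' = -0.38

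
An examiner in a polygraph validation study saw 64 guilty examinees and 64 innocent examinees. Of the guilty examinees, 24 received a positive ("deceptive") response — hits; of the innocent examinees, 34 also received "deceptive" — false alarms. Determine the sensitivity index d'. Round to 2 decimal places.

d' = -0.40

H = 24/64 = 0.3750
FA = 34/64 = 0.5312
z(H) = -0.3186
z(FA) = 0.0783
d' = z(H) − z(FA) = -0.3186 − 0.0783 = -0.3969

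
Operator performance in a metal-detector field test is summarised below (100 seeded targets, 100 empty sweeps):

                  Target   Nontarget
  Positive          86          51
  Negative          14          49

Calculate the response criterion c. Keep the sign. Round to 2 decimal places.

c = -0.55

H = 86/100 = 0.8600
FA = 51/100 = 0.5100
z(0.8600) = 1.080, z(0.5100) = 0.025
c = −½·[z(H) + z(FA)] = −0.5 × (1.080 + 0.025) = -0.5525
c < 0: the operator has a liberal response bias.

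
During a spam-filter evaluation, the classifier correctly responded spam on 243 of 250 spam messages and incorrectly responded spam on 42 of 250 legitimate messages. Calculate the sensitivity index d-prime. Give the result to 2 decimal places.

H = 243/250 = 0.9720
FA = 42/250 = 0.1680
Φ⁻¹(H) = 1.911
Φ⁻¹(FA) = -0.962
d' = z(H) − z(FA) = 1.911 − (-0.962) = 2.873

d-prime = 2.87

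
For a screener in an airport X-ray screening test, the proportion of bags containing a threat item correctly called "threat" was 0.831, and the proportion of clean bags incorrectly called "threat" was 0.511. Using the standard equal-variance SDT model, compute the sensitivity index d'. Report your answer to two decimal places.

Φ⁻¹(0.831) = 0.9581, Φ⁻¹(0.511) = 0.0276
d' = z(H) − z(FA) = 0.9581 − 0.0276 = 0.9305

d' = 0.93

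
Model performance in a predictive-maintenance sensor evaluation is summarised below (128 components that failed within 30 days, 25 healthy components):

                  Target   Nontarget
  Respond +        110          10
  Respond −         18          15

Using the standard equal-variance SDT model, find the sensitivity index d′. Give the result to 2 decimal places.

d′ = 1.33

H = 110/128 = 0.8594
FA = 10/25 = 0.4000
z(H) = z(0.8594) = 1.078
z(FA) = z(0.4000) = -0.253
d' = z(H) − z(FA) = 1.078 − (-0.253) = 1.331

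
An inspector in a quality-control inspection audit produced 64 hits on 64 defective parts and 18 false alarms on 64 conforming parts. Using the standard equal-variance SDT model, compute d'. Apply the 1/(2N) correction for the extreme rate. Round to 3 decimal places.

d' = 2.997

The hit rate is 64/64 = 1, so apply the 1/(2N) correction: H → 1 − 1/(2·64) = 0.99219.
z(H) = z(0.99219) = 2.4177
z(FA) = z(0.28125) = -0.5791
d' = 2.4177 − (-0.5791) = 2.9968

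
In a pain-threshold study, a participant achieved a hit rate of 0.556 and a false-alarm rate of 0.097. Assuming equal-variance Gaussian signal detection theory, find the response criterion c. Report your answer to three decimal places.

z(0.556) = 0.1408, z(0.097) = -1.2988
c = −½·[z(H) + z(FA)] = −0.5 × (0.1408 + (-1.2988)) = 0.5790

c = 0.579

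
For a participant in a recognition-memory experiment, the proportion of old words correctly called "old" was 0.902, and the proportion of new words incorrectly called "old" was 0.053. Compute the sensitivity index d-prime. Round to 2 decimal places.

d-prime = 2.91

z(H) = 1.293
z(FA) = -1.616
d' = z(H) − z(FA) = 1.293 − (-1.616) = 2.909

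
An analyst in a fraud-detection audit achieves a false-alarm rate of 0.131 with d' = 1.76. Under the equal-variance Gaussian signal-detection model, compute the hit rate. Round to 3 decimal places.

hit rate = 0.738

z(false-alarm rate) = z(0.131) = -1.1217
z(H) = z(FA) + d' = -1.1217 + 1.76 = 0.6383
hit rate = Φ(0.6383) = 0.7384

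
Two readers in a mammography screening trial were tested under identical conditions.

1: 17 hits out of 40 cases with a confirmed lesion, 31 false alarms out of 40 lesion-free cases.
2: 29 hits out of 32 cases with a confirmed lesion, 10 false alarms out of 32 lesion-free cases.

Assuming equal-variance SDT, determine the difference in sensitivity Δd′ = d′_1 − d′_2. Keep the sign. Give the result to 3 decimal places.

1: z(0.4250) = -0.1891, z(0.7750) = 0.7554, d' = -0.9445
2: z(0.9062) = 1.3177, z(0.3125) = -0.4888, d' = 1.8065
Δd' = d'_1 − d'_2 = -0.9445 − 1.8065 = -2.7510
2 has the higher sensitivity.

Δd′ = -2.751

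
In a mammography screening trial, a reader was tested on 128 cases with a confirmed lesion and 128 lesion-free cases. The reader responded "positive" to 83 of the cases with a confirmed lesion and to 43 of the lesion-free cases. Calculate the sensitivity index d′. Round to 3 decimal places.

H = 83/128 = 0.6484
FA = 43/128 = 0.3359
z(H) = z(0.6484) = 0.3810
z(FA) = z(0.3359) = -0.4237
d' = z(H) − z(FA) = 0.3810 − (-0.4237) = 0.8047

d′ = 0.805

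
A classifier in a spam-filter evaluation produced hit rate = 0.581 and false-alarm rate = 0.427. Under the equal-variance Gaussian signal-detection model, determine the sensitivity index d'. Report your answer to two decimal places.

d' = 0.39

Φ⁻¹(H) = 0.2045
Φ⁻¹(FA) = -0.1840
d' = z(H) − z(FA) = 0.2045 − (-0.1840) = 0.3885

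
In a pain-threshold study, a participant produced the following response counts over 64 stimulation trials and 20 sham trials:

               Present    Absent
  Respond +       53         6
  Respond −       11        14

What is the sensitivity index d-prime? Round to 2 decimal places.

d-prime = 1.47

H = 53/64 = 0.8281
FA = 6/20 = 0.3000
z(H) = z(0.8281) = 0.947
z(FA) = z(0.3000) = -0.524
d' = z(H) − z(FA) = 0.947 − (-0.524) = 1.471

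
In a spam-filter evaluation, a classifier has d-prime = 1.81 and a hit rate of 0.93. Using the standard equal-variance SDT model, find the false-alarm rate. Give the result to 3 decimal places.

z(hit rate) = z(0.93) = 1.4758
z(FA) = z(H) − d' = 1.4758 − 1.81 = -0.3342
false-alarm rate = Φ(-0.3342) = 0.3691

false-alarm rate = 0.369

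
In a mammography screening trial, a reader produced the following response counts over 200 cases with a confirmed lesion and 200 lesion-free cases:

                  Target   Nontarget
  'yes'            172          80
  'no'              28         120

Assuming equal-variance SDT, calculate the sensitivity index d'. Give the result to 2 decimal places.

H = 172/200 = 0.8600
FA = 80/200 = 0.4000
Φ⁻¹(H) = Φ⁻¹(0.8600) = 1.0803
Φ⁻¹(FA) = Φ⁻¹(0.4000) = -0.2533
d' = z(H) − z(FA) = 1.0803 − (-0.2533) = 1.3336

d' = 1.33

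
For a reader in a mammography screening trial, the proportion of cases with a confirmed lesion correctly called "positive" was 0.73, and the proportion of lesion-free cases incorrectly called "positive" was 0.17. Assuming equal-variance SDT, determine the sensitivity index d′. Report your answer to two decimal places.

z(H) = 0.613
z(FA) = -0.954
d' = z(H) − z(FA) = 0.613 − (-0.954) = 1.567

d′ = 1.57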